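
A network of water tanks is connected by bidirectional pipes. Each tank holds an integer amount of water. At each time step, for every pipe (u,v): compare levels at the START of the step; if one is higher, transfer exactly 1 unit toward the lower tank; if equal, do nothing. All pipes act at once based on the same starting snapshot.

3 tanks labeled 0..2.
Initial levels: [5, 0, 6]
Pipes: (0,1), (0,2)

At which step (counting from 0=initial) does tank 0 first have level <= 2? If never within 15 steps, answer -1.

Step 1: flows [0->1,2->0] -> levels [5 1 5]
Step 2: flows [0->1,0=2] -> levels [4 2 5]
Step 3: flows [0->1,2->0] -> levels [4 3 4]
Step 4: flows [0->1,0=2] -> levels [3 4 4]
Step 5: flows [1->0,2->0] -> levels [5 3 3]
Step 6: flows [0->1,0->2] -> levels [3 4 4]
  -> period-2 cycle (repeats step 4); tank 0 never drops to <=2
Tank 0 never reaches <=2 within 15 steps

Answer: -1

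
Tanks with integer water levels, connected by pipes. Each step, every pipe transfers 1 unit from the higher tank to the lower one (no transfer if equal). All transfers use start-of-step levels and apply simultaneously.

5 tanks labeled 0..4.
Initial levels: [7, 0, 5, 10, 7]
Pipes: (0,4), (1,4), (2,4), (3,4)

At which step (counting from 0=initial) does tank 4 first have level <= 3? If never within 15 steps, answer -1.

Answer: 5

Derivation:
Step 1: flows [0=4,4->1,4->2,3->4] -> levels [7 1 6 9 6]
Step 2: flows [0->4,4->1,2=4,3->4] -> levels [6 2 6 8 7]
Step 3: flows [4->0,4->1,4->2,3->4] -> levels [7 3 7 7 5]
Step 4: flows [0->4,4->1,2->4,3->4] -> levels [6 4 6 6 7]
Step 5: flows [4->0,4->1,4->2,4->3] -> levels [7 5 7 7 3]
Tank 4 first reaches <=3 at step 5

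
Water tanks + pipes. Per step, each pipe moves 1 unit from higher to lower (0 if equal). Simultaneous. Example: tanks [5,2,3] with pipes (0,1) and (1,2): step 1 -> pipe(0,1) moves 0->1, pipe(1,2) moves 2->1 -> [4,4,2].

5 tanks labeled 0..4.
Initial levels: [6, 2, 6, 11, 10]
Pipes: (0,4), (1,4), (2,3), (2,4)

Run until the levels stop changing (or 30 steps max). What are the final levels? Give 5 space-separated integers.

Step 1: flows [4->0,4->1,3->2,4->2] -> levels [7 3 8 10 7]
Step 2: flows [0=4,4->1,3->2,2->4] -> levels [7 4 8 9 7]
Step 3: flows [0=4,4->1,3->2,2->4] -> levels [7 5 8 8 7]
Step 4: flows [0=4,4->1,2=3,2->4] -> levels [7 6 7 8 7]
Step 5: flows [0=4,4->1,3->2,2=4] -> levels [7 7 8 7 6]
Step 6: flows [0->4,1->4,2->3,2->4] -> levels [6 6 6 8 9]
Step 7: flows [4->0,4->1,3->2,4->2] -> levels [7 7 8 7 6]
  -> period-2 cycle: step 7 state = step 5 state; never stabilizes
  -> state at step 30: (30-5) mod 2 = 1, same as step 6 -> [6 6 6 8 9]

Answer: 6 6 6 8 9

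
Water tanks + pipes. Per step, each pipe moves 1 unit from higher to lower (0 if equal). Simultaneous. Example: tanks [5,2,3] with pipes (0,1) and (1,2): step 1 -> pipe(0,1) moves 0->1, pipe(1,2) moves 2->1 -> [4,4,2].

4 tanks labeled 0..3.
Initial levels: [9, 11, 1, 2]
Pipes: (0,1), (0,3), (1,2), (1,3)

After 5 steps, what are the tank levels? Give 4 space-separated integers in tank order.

Step 1: flows [1->0,0->3,1->2,1->3] -> levels [9 8 2 4]
Step 2: flows [0->1,0->3,1->2,1->3] -> levels [7 7 3 6]
Step 3: flows [0=1,0->3,1->2,1->3] -> levels [6 5 4 8]
Step 4: flows [0->1,3->0,1->2,3->1] -> levels [6 6 5 6]
Step 5: flows [0=1,0=3,1->2,1=3] -> levels [6 5 6 6]

Answer: 6 5 6 6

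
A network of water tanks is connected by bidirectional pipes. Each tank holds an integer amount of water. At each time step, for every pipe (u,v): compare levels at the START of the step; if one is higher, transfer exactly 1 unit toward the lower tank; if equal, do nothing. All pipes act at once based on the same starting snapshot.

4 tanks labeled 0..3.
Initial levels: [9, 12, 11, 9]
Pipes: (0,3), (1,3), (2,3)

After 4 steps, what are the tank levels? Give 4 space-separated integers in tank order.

Answer: 10 11 11 9

Derivation:
Step 1: flows [0=3,1->3,2->3] -> levels [9 11 10 11]
Step 2: flows [3->0,1=3,3->2] -> levels [10 11 11 9]
Step 3: flows [0->3,1->3,2->3] -> levels [9 10 10 12]
Step 4: flows [3->0,3->1,3->2] -> levels [10 11 11 9]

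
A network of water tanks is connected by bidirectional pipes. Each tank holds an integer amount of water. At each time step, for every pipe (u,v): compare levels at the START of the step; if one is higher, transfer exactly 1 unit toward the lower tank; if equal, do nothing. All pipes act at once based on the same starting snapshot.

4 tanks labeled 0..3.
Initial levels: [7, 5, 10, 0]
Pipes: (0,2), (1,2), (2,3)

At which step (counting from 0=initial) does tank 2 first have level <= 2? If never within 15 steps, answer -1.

Step 1: flows [2->0,2->1,2->3] -> levels [8 6 7 1]
Step 2: flows [0->2,2->1,2->3] -> levels [7 7 6 2]
Step 3: flows [0->2,1->2,2->3] -> levels [6 6 7 3]
Step 4: flows [2->0,2->1,2->3] -> levels [7 7 4 4]
Step 5: flows [0->2,1->2,2=3] -> levels [6 6 6 4]
Step 6: flows [0=2,1=2,2->3] -> levels [6 6 5 5]
Step 7: flows [0->2,1->2,2=3] -> levels [5 5 7 5]
Step 8: flows [2->0,2->1,2->3] -> levels [6 6 4 6]
Step 9: flows [0->2,1->2,3->2] -> levels [5 5 7 5]
  -> period-2 cycle (repeats step 7); tank 2 never drops to <=2
Tank 2 never reaches <=2 within 15 steps

Answer: -1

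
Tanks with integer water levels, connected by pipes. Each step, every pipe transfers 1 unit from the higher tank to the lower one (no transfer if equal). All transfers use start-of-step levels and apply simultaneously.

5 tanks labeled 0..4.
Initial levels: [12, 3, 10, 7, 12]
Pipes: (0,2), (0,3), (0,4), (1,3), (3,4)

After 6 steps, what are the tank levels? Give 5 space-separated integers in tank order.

Answer: 10 8 10 9 7

Derivation:
Step 1: flows [0->2,0->3,0=4,3->1,4->3] -> levels [10 4 11 8 11]
Step 2: flows [2->0,0->3,4->0,3->1,4->3] -> levels [11 5 10 9 9]
Step 3: flows [0->2,0->3,0->4,3->1,3=4] -> levels [8 6 11 9 10]
Step 4: flows [2->0,3->0,4->0,3->1,4->3] -> levels [11 7 10 8 8]
Step 5: flows [0->2,0->3,0->4,3->1,3=4] -> levels [8 8 11 8 9]
Step 6: flows [2->0,0=3,4->0,1=3,4->3] -> levels [10 8 10 9 7]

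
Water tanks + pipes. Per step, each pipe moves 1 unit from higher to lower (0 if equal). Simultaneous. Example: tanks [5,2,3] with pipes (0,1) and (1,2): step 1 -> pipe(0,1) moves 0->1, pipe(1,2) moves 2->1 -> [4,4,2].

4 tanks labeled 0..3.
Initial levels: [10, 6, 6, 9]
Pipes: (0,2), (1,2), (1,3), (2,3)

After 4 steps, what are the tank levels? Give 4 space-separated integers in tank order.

Step 1: flows [0->2,1=2,3->1,3->2] -> levels [9 7 8 7]
Step 2: flows [0->2,2->1,1=3,2->3] -> levels [8 8 7 8]
Step 3: flows [0->2,1->2,1=3,3->2] -> levels [7 7 10 7]
Step 4: flows [2->0,2->1,1=3,2->3] -> levels [8 8 7 8]

Answer: 8 8 7 8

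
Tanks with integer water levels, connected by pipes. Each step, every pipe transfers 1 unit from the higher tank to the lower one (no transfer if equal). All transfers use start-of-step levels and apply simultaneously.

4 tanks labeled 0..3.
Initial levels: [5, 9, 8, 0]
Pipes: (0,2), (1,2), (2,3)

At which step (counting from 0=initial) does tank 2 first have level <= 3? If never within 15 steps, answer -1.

Answer: -1

Derivation:
Step 1: flows [2->0,1->2,2->3] -> levels [6 8 7 1]
Step 2: flows [2->0,1->2,2->3] -> levels [7 7 6 2]
Step 3: flows [0->2,1->2,2->3] -> levels [6 6 7 3]
Step 4: flows [2->0,2->1,2->3] -> levels [7 7 4 4]
Step 5: flows [0->2,1->2,2=3] -> levels [6 6 6 4]
Step 6: flows [0=2,1=2,2->3] -> levels [6 6 5 5]
Step 7: flows [0->2,1->2,2=3] -> levels [5 5 7 5]
Step 8: flows [2->0,2->1,2->3] -> levels [6 6 4 6]
Step 9: flows [0->2,1->2,3->2] -> levels [5 5 7 5]
  -> period-2 cycle (repeats step 7); tank 2 never drops to <=3
Tank 2 never reaches <=3 within 15 steps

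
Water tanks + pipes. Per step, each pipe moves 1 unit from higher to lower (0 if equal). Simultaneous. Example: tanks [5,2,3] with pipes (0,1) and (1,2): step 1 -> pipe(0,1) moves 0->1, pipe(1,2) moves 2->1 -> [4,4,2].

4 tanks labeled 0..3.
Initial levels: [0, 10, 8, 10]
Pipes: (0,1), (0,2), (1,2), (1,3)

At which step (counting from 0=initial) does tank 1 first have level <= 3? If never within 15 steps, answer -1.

Answer: -1

Derivation:
Step 1: flows [1->0,2->0,1->2,1=3] -> levels [2 8 8 10]
Step 2: flows [1->0,2->0,1=2,3->1] -> levels [4 8 7 9]
Step 3: flows [1->0,2->0,1->2,3->1] -> levels [6 7 7 8]
Step 4: flows [1->0,2->0,1=2,3->1] -> levels [8 7 6 7]
Step 5: flows [0->1,0->2,1->2,1=3] -> levels [6 7 8 7]
Step 6: flows [1->0,2->0,2->1,1=3] -> levels [8 7 6 7]
  -> period-2 cycle (repeats step 4); tank 1 never drops to <=3
Tank 1 never reaches <=3 within 15 steps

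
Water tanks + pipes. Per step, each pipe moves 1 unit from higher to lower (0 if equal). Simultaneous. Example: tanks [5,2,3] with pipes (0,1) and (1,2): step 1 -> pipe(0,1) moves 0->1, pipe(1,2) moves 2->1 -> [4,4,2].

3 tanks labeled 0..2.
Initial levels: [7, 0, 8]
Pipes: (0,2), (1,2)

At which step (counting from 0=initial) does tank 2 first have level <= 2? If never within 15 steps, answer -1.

Step 1: flows [2->0,2->1] -> levels [8 1 6]
Step 2: flows [0->2,2->1] -> levels [7 2 6]
Step 3: flows [0->2,2->1] -> levels [6 3 6]
Step 4: flows [0=2,2->1] -> levels [6 4 5]
Step 5: flows [0->2,2->1] -> levels [5 5 5]
Step 6: flows [0=2,1=2] -> levels [5 5 5]
  -> stable; tank 2 stays at 5 > 2
Tank 2 never reaches <=2 within 15 steps

Answer: -1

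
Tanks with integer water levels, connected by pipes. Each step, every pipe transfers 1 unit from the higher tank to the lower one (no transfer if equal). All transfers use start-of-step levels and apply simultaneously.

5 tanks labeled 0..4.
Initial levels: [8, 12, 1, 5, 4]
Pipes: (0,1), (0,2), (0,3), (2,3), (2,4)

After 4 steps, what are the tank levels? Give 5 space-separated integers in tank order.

Step 1: flows [1->0,0->2,0->3,3->2,4->2] -> levels [7 11 4 5 3]
Step 2: flows [1->0,0->2,0->3,3->2,2->4] -> levels [6 10 5 5 4]
Step 3: flows [1->0,0->2,0->3,2=3,2->4] -> levels [5 9 5 6 5]
Step 4: flows [1->0,0=2,3->0,3->2,2=4] -> levels [7 8 6 4 5]

Answer: 7 8 6 4 5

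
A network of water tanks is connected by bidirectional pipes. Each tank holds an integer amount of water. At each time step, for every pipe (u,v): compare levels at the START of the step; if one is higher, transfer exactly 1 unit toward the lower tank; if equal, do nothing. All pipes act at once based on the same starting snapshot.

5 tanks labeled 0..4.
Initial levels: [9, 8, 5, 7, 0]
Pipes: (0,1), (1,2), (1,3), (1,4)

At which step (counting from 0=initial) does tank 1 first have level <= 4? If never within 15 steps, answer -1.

Step 1: flows [0->1,1->2,1->3,1->4] -> levels [8 6 6 8 1]
Step 2: flows [0->1,1=2,3->1,1->4] -> levels [7 7 6 7 2]
Step 3: flows [0=1,1->2,1=3,1->4] -> levels [7 5 7 7 3]
Step 4: flows [0->1,2->1,3->1,1->4] -> levels [6 7 6 6 4]
Step 5: flows [1->0,1->2,1->3,1->4] -> levels [7 3 7 7 5]
Tank 1 first reaches <=4 at step 5

Answer: 5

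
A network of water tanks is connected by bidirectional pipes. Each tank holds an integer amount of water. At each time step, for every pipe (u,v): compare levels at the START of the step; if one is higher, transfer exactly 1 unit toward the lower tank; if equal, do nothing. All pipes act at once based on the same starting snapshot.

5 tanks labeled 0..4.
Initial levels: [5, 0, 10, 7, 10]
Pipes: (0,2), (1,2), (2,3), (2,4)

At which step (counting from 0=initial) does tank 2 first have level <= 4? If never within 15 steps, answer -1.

Answer: 7

Derivation:
Step 1: flows [2->0,2->1,2->3,2=4] -> levels [6 1 7 8 10]
Step 2: flows [2->0,2->1,3->2,4->2] -> levels [7 2 7 7 9]
Step 3: flows [0=2,2->1,2=3,4->2] -> levels [7 3 7 7 8]
Step 4: flows [0=2,2->1,2=3,4->2] -> levels [7 4 7 7 7]
Step 5: flows [0=2,2->1,2=3,2=4] -> levels [7 5 6 7 7]
Step 6: flows [0->2,2->1,3->2,4->2] -> levels [6 6 8 6 6]
Step 7: flows [2->0,2->1,2->3,2->4] -> levels [7 7 4 7 7]
Tank 2 first reaches <=4 at step 7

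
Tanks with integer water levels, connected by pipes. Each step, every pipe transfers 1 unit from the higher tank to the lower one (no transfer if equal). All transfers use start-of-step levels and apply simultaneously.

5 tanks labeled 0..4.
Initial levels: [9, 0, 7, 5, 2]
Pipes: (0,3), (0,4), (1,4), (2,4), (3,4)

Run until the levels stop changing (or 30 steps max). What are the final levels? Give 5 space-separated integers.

Step 1: flows [0->3,0->4,4->1,2->4,3->4] -> levels [7 1 6 5 4]
Step 2: flows [0->3,0->4,4->1,2->4,3->4] -> levels [5 2 5 5 6]
Step 3: flows [0=3,4->0,4->1,4->2,4->3] -> levels [6 3 6 6 2]
Step 4: flows [0=3,0->4,1->4,2->4,3->4] -> levels [5 2 5 5 6]
  -> period-2 cycle: step 4 state = step 2 state; never stabilizes
  -> state at step 30: (30-2) mod 2 = 0, same as step 2 -> [5 2 5 5 6]

Answer: 5 2 5 5 6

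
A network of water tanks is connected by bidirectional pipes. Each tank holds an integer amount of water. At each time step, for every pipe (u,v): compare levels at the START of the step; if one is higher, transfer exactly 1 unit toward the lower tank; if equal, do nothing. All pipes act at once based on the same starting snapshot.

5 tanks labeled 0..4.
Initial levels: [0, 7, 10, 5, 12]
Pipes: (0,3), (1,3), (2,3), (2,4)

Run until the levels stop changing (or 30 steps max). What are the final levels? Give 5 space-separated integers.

Answer: 7 7 8 5 7

Derivation:
Step 1: flows [3->0,1->3,2->3,4->2] -> levels [1 6 10 6 11]
Step 2: flows [3->0,1=3,2->3,4->2] -> levels [2 6 10 6 10]
Step 3: flows [3->0,1=3,2->3,2=4] -> levels [3 6 9 6 10]
Step 4: flows [3->0,1=3,2->3,4->2] -> levels [4 6 9 6 9]
Step 5: flows [3->0,1=3,2->3,2=4] -> levels [5 6 8 6 9]
Step 6: flows [3->0,1=3,2->3,4->2] -> levels [6 6 8 6 8]
Step 7: flows [0=3,1=3,2->3,2=4] -> levels [6 6 7 7 8]
Step 8: flows [3->0,3->1,2=3,4->2] -> levels [7 7 8 5 7]
Step 9: flows [0->3,1->3,2->3,2->4] -> levels [6 6 6 8 8]
Step 10: flows [3->0,3->1,3->2,4->2] -> levels [7 7 8 5 7]
  -> period-2 cycle: step 10 state = step 8 state; never stabilizes
  -> state at step 30: (30-8) mod 2 = 0, same as step 8 -> [7 7 8 5 7]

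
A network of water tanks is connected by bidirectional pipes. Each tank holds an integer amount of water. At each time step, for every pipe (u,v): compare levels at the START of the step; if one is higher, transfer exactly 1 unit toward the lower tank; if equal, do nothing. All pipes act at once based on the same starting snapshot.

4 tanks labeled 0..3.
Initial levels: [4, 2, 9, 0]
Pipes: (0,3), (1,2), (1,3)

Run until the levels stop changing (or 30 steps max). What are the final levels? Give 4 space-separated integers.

Step 1: flows [0->3,2->1,1->3] -> levels [3 2 8 2]
Step 2: flows [0->3,2->1,1=3] -> levels [2 3 7 3]
Step 3: flows [3->0,2->1,1=3] -> levels [3 4 6 2]
Step 4: flows [0->3,2->1,1->3] -> levels [2 4 5 4]
Step 5: flows [3->0,2->1,1=3] -> levels [3 5 4 3]
Step 6: flows [0=3,1->2,1->3] -> levels [3 3 5 4]
Step 7: flows [3->0,2->1,3->1] -> levels [4 5 4 2]
Step 8: flows [0->3,1->2,1->3] -> levels [3 3 5 4]
  -> period-2 cycle: step 8 state = step 6 state; never stabilizes
  -> state at step 30: (30-6) mod 2 = 0, same as step 6 -> [3 3 5 4]

Answer: 3 3 5 4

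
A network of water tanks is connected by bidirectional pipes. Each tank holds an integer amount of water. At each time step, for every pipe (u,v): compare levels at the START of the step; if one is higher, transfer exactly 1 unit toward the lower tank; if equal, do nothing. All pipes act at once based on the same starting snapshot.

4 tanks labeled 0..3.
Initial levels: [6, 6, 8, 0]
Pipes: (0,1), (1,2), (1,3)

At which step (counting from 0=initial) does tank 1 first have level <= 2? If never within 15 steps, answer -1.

Step 1: flows [0=1,2->1,1->3] -> levels [6 6 7 1]
Step 2: flows [0=1,2->1,1->3] -> levels [6 6 6 2]
Step 3: flows [0=1,1=2,1->3] -> levels [6 5 6 3]
Step 4: flows [0->1,2->1,1->3] -> levels [5 6 5 4]
Step 5: flows [1->0,1->2,1->3] -> levels [6 3 6 5]
Step 6: flows [0->1,2->1,3->1] -> levels [5 6 5 4]
  -> period-2 cycle (repeats step 4); tank 1 never drops to <=2
Tank 1 never reaches <=2 within 15 steps

Answer: -1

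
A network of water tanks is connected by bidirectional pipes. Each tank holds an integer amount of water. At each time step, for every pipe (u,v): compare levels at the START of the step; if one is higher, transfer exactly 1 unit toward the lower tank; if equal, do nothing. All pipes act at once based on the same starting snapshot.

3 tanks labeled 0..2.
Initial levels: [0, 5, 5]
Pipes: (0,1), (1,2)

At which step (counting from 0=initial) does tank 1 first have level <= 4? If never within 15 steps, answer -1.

Answer: 1

Derivation:
Step 1: flows [1->0,1=2] -> levels [1 4 5]
Tank 1 first reaches <=4 at step 1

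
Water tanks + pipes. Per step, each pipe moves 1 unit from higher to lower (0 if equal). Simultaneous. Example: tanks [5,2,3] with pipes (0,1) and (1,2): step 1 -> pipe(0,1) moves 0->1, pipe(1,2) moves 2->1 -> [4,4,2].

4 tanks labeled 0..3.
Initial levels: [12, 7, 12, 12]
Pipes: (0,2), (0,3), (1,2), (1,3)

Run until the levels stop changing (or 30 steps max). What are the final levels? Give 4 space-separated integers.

Step 1: flows [0=2,0=3,2->1,3->1] -> levels [12 9 11 11]
Step 2: flows [0->2,0->3,2->1,3->1] -> levels [10 11 11 11]
Step 3: flows [2->0,3->0,1=2,1=3] -> levels [12 11 10 10]
Step 4: flows [0->2,0->3,1->2,1->3] -> levels [10 9 12 12]
Step 5: flows [2->0,3->0,2->1,3->1] -> levels [12 11 10 10]
  -> period-2 cycle: step 5 state = step 3 state; never stabilizes
  -> state at step 30: (30-3) mod 2 = 1, same as step 4 -> [10 9 12 12]

Answer: 10 9 12 12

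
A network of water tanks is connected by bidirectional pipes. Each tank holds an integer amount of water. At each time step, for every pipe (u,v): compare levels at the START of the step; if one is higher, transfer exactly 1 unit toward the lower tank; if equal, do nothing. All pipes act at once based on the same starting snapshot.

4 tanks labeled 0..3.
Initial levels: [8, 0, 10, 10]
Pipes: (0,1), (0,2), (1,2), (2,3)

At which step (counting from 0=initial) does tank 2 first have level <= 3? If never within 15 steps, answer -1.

Step 1: flows [0->1,2->0,2->1,2=3] -> levels [8 2 8 10]
Step 2: flows [0->1,0=2,2->1,3->2] -> levels [7 4 8 9]
Step 3: flows [0->1,2->0,2->1,3->2] -> levels [7 6 7 8]
Step 4: flows [0->1,0=2,2->1,3->2] -> levels [6 8 7 7]
Step 5: flows [1->0,2->0,1->2,2=3] -> levels [8 6 7 7]
Step 6: flows [0->1,0->2,2->1,2=3] -> levels [6 8 7 7]
  -> period-2 cycle (repeats step 4); tank 2 never drops to <=3
Tank 2 never reaches <=3 within 15 steps

Answer: -1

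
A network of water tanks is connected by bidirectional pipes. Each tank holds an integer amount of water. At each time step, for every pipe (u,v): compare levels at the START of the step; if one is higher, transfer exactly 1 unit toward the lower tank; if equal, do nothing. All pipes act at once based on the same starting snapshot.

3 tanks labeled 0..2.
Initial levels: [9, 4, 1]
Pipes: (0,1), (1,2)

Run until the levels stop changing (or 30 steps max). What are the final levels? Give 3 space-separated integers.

Answer: 4 6 4

Derivation:
Step 1: flows [0->1,1->2] -> levels [8 4 2]
Step 2: flows [0->1,1->2] -> levels [7 4 3]
Step 3: flows [0->1,1->2] -> levels [6 4 4]
Step 4: flows [0->1,1=2] -> levels [5 5 4]
Step 5: flows [0=1,1->2] -> levels [5 4 5]
Step 6: flows [0->1,2->1] -> levels [4 6 4]
Step 7: flows [1->0,1->2] -> levels [5 4 5]
  -> period-2 cycle: step 7 state = step 5 state; never stabilizes
  -> state at step 30: (30-5) mod 2 = 1, same as step 6 -> [4 6 4]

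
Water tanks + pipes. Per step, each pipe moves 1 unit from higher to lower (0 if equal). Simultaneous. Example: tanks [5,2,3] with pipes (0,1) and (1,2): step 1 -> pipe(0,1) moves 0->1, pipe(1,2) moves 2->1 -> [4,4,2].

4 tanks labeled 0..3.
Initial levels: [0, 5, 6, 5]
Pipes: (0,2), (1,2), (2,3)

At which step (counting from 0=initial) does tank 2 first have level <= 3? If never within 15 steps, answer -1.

Answer: 1

Derivation:
Step 1: flows [2->0,2->1,2->3] -> levels [1 6 3 6]
Tank 2 first reaches <=3 at step 1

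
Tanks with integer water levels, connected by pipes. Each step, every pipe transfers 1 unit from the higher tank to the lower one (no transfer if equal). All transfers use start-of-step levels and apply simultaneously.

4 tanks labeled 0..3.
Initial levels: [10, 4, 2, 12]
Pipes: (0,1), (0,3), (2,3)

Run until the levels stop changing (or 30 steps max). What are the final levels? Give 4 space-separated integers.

Step 1: flows [0->1,3->0,3->2] -> levels [10 5 3 10]
Step 2: flows [0->1,0=3,3->2] -> levels [9 6 4 9]
Step 3: flows [0->1,0=3,3->2] -> levels [8 7 5 8]
Step 4: flows [0->1,0=3,3->2] -> levels [7 8 6 7]
Step 5: flows [1->0,0=3,3->2] -> levels [8 7 7 6]
Step 6: flows [0->1,0->3,2->3] -> levels [6 8 6 8]
Step 7: flows [1->0,3->0,3->2] -> levels [8 7 7 6]
  -> period-2 cycle: step 7 state = step 5 state; never stabilizes
  -> state at step 30: (30-5) mod 2 = 1, same as step 6 -> [6 8 6 8]

Answer: 6 8 6 8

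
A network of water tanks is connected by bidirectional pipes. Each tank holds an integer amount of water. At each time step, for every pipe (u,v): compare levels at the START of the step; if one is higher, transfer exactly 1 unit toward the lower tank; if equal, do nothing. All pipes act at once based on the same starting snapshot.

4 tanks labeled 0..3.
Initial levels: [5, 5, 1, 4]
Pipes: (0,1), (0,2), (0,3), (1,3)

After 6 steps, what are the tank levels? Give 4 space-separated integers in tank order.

Step 1: flows [0=1,0->2,0->3,1->3] -> levels [3 4 2 6]
Step 2: flows [1->0,0->2,3->0,3->1] -> levels [4 4 3 4]
Step 3: flows [0=1,0->2,0=3,1=3] -> levels [3 4 4 4]
Step 4: flows [1->0,2->0,3->0,1=3] -> levels [6 3 3 3]
Step 5: flows [0->1,0->2,0->3,1=3] -> levels [3 4 4 4]
  -> period-2 cycle: step 5 state = step 3 state
  -> state at step 6: (6-3) mod 2 = 1, same as step 4 -> [6 3 3 3]

Answer: 6 3 3 3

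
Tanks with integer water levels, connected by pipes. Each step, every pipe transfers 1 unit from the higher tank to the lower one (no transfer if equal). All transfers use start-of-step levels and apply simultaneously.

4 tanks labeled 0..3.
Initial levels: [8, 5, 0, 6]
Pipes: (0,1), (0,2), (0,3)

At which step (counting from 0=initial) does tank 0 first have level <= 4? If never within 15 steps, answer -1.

Answer: 3

Derivation:
Step 1: flows [0->1,0->2,0->3] -> levels [5 6 1 7]
Step 2: flows [1->0,0->2,3->0] -> levels [6 5 2 6]
Step 3: flows [0->1,0->2,0=3] -> levels [4 6 3 6]
Tank 0 first reaches <=4 at step 3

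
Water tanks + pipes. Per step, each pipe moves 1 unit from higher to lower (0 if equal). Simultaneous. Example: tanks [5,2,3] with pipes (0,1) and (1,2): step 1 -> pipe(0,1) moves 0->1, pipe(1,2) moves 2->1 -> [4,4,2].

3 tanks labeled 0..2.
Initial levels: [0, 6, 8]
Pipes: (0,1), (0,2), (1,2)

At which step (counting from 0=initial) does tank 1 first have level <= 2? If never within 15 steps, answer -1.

Answer: -1

Derivation:
Step 1: flows [1->0,2->0,2->1] -> levels [2 6 6]
Step 2: flows [1->0,2->0,1=2] -> levels [4 5 5]
Step 3: flows [1->0,2->0,1=2] -> levels [6 4 4]
Step 4: flows [0->1,0->2,1=2] -> levels [4 5 5]
  -> period-2 cycle (repeats step 2); tank 1 never drops to <=2
Tank 1 never reaches <=2 within 15 steps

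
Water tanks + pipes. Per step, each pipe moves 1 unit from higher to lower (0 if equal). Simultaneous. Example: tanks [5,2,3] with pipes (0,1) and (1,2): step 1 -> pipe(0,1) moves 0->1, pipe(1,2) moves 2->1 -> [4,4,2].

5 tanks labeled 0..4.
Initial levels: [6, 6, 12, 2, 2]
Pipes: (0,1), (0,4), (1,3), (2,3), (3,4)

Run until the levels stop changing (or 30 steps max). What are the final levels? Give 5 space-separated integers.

Step 1: flows [0=1,0->4,1->3,2->3,3=4] -> levels [5 5 11 4 3]
Step 2: flows [0=1,0->4,1->3,2->3,3->4] -> levels [4 4 10 5 5]
Step 3: flows [0=1,4->0,3->1,2->3,3=4] -> levels [5 5 9 5 4]
Step 4: flows [0=1,0->4,1=3,2->3,3->4] -> levels [4 5 8 5 6]
Step 5: flows [1->0,4->0,1=3,2->3,4->3] -> levels [6 4 7 7 4]
Step 6: flows [0->1,0->4,3->1,2=3,3->4] -> levels [4 6 7 5 6]
Step 7: flows [1->0,4->0,1->3,2->3,4->3] -> levels [6 4 6 8 4]
Step 8: flows [0->1,0->4,3->1,3->2,3->4] -> levels [4 6 7 5 6]
  -> period-2 cycle: step 8 state = step 6 state; never stabilizes
  -> state at step 30: (30-6) mod 2 = 0, same as step 6 -> [4 6 7 5 6]

Answer: 4 6 7 5 6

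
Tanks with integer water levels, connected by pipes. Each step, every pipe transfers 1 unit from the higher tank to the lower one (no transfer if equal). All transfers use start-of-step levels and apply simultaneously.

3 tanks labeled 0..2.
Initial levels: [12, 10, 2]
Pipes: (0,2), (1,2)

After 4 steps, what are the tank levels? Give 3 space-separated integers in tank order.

Step 1: flows [0->2,1->2] -> levels [11 9 4]
Step 2: flows [0->2,1->2] -> levels [10 8 6]
Step 3: flows [0->2,1->2] -> levels [9 7 8]
Step 4: flows [0->2,2->1] -> levels [8 8 8]

Answer: 8 8 8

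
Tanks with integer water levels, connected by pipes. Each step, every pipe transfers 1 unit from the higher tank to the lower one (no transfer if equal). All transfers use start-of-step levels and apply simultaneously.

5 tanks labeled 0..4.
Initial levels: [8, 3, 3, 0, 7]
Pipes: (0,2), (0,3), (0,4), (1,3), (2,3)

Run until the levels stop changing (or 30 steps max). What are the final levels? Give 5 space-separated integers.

Step 1: flows [0->2,0->3,0->4,1->3,2->3] -> levels [5 2 3 3 8]
Step 2: flows [0->2,0->3,4->0,3->1,2=3] -> levels [4 3 4 3 7]
Step 3: flows [0=2,0->3,4->0,1=3,2->3] -> levels [4 3 3 5 6]
Step 4: flows [0->2,3->0,4->0,3->1,3->2] -> levels [5 4 5 2 5]
Step 5: flows [0=2,0->3,0=4,1->3,2->3] -> levels [4 3 4 5 5]
Step 6: flows [0=2,3->0,4->0,3->1,3->2] -> levels [6 4 5 2 4]
Step 7: flows [0->2,0->3,0->4,1->3,2->3] -> levels [3 3 5 5 5]
Step 8: flows [2->0,3->0,4->0,3->1,2=3] -> levels [6 4 4 3 4]
Step 9: flows [0->2,0->3,0->4,1->3,2->3] -> levels [3 3 4 6 5]
Step 10: flows [2->0,3->0,4->0,3->1,3->2] -> levels [6 4 4 3 4]
  -> period-2 cycle: step 10 state = step 8 state; never stabilizes
  -> state at step 30: (30-8) mod 2 = 0, same as step 8 -> [6 4 4 3 4]

Answer: 6 4 4 3 4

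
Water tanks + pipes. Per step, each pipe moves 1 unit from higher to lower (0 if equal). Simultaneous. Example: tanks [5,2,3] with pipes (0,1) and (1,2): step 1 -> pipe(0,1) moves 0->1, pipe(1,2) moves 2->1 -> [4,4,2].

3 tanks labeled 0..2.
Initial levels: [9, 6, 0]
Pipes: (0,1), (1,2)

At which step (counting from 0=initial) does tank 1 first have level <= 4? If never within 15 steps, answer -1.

Answer: -1

Derivation:
Step 1: flows [0->1,1->2] -> levels [8 6 1]
Step 2: flows [0->1,1->2] -> levels [7 6 2]
Step 3: flows [0->1,1->2] -> levels [6 6 3]
Step 4: flows [0=1,1->2] -> levels [6 5 4]
Step 5: flows [0->1,1->2] -> levels [5 5 5]
Step 6: flows [0=1,1=2] -> levels [5 5 5]
  -> stable; tank 1 stays at 5 > 4
Tank 1 never reaches <=4 within 15 steps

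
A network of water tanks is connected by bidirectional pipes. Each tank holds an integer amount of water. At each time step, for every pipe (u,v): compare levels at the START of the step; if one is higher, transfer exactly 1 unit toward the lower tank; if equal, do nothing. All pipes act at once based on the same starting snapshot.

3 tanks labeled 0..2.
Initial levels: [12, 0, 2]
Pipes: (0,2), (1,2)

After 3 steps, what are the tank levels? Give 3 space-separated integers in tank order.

Answer: 9 2 3

Derivation:
Step 1: flows [0->2,2->1] -> levels [11 1 2]
Step 2: flows [0->2,2->1] -> levels [10 2 2]
Step 3: flows [0->2,1=2] -> levels [9 2 3]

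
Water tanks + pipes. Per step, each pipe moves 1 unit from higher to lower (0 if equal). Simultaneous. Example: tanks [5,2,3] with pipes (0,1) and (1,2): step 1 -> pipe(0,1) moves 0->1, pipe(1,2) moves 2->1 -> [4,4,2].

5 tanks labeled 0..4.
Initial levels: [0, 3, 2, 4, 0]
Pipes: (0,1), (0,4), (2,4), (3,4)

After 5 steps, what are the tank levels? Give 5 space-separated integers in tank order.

Step 1: flows [1->0,0=4,2->4,3->4] -> levels [1 2 1 3 2]
Step 2: flows [1->0,4->0,4->2,3->4] -> levels [3 1 2 2 1]
Step 3: flows [0->1,0->4,2->4,3->4] -> levels [1 2 1 1 4]
Step 4: flows [1->0,4->0,4->2,4->3] -> levels [3 1 2 2 1]
  -> period-2 cycle: step 4 state = step 2 state
  -> state at step 5: (5-2) mod 2 = 1, same as step 3 -> [1 2 1 1 4]

Answer: 1 2 1 1 4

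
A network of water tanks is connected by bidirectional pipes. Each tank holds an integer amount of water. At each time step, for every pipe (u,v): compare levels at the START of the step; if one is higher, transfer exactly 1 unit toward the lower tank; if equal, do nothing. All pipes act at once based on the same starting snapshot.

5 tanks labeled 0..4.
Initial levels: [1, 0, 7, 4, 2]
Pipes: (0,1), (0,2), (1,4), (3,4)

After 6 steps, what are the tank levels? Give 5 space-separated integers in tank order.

Answer: 4 2 3 2 3

Derivation:
Step 1: flows [0->1,2->0,4->1,3->4] -> levels [1 2 6 3 2]
Step 2: flows [1->0,2->0,1=4,3->4] -> levels [3 1 5 2 3]
Step 3: flows [0->1,2->0,4->1,4->3] -> levels [3 3 4 3 1]
Step 4: flows [0=1,2->0,1->4,3->4] -> levels [4 2 3 2 3]
Step 5: flows [0->1,0->2,4->1,4->3] -> levels [2 4 4 3 1]
Step 6: flows [1->0,2->0,1->4,3->4] -> levels [4 2 3 2 3]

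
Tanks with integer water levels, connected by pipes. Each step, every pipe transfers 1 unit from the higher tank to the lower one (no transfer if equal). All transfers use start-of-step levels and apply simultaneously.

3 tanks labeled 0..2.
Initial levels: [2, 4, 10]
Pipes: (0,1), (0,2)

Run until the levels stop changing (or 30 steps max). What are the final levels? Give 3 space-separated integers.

Answer: 4 6 6

Derivation:
Step 1: flows [1->0,2->0] -> levels [4 3 9]
Step 2: flows [0->1,2->0] -> levels [4 4 8]
Step 3: flows [0=1,2->0] -> levels [5 4 7]
Step 4: flows [0->1,2->0] -> levels [5 5 6]
Step 5: flows [0=1,2->0] -> levels [6 5 5]
Step 6: flows [0->1,0->2] -> levels [4 6 6]
Step 7: flows [1->0,2->0] -> levels [6 5 5]
  -> period-2 cycle: step 7 state = step 5 state; never stabilizes
  -> state at step 30: (30-5) mod 2 = 1, same as step 6 -> [4 6 6]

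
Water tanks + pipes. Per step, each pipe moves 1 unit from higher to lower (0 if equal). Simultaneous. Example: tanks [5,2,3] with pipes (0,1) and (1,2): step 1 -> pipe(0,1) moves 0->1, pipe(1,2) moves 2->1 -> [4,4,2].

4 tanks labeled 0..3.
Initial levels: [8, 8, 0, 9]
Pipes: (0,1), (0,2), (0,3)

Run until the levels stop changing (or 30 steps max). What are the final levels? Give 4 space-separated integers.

Answer: 7 6 6 6

Derivation:
Step 1: flows [0=1,0->2,3->0] -> levels [8 8 1 8]
Step 2: flows [0=1,0->2,0=3] -> levels [7 8 2 8]
Step 3: flows [1->0,0->2,3->0] -> levels [8 7 3 7]
Step 4: flows [0->1,0->2,0->3] -> levels [5 8 4 8]
Step 5: flows [1->0,0->2,3->0] -> levels [6 7 5 7]
Step 6: flows [1->0,0->2,3->0] -> levels [7 6 6 6]
Step 7: flows [0->1,0->2,0->3] -> levels [4 7 7 7]
Step 8: flows [1->0,2->0,3->0] -> levels [7 6 6 6]
  -> period-2 cycle: step 8 state = step 6 state; never stabilizes
  -> state at step 30: (30-6) mod 2 = 0, same as step 6 -> [7 6 6 6]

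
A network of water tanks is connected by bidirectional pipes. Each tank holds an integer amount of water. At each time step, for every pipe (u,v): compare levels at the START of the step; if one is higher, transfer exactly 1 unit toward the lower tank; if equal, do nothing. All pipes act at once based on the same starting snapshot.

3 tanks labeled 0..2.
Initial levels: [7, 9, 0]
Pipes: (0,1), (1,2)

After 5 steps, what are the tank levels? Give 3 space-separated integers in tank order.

Step 1: flows [1->0,1->2] -> levels [8 7 1]
Step 2: flows [0->1,1->2] -> levels [7 7 2]
Step 3: flows [0=1,1->2] -> levels [7 6 3]
Step 4: flows [0->1,1->2] -> levels [6 6 4]
Step 5: flows [0=1,1->2] -> levels [6 5 5]

Answer: 6 5 5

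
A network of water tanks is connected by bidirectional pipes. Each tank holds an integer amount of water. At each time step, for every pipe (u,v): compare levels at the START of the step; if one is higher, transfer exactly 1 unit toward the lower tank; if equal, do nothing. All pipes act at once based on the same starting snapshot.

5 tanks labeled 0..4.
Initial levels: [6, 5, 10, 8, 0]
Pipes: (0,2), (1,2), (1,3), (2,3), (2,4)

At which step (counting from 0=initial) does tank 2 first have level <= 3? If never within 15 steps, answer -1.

Step 1: flows [2->0,2->1,3->1,2->3,2->4] -> levels [7 7 6 8 1]
Step 2: flows [0->2,1->2,3->1,3->2,2->4] -> levels [6 7 8 6 2]
Step 3: flows [2->0,2->1,1->3,2->3,2->4] -> levels [7 7 4 8 3]
Step 4: flows [0->2,1->2,3->1,3->2,2->4] -> levels [6 7 6 6 4]
Step 5: flows [0=2,1->2,1->3,2=3,2->4] -> levels [6 5 6 7 5]
Step 6: flows [0=2,2->1,3->1,3->2,2->4] -> levels [6 7 5 5 6]
Step 7: flows [0->2,1->2,1->3,2=3,4->2] -> levels [5 5 8 6 5]
Step 8: flows [2->0,2->1,3->1,2->3,2->4] -> levels [6 7 4 6 6]
Step 9: flows [0->2,1->2,1->3,3->2,4->2] -> levels [5 5 8 6 5]
  -> period-2 cycle (repeats step 7); tank 2 never drops to <=3
Tank 2 never reaches <=3 within 15 steps

Answer: -1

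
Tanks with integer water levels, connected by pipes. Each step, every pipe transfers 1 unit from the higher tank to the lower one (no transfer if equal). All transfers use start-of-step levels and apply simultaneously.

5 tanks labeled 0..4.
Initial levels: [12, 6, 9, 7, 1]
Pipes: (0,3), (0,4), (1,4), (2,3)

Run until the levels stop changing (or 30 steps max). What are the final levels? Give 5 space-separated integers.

Step 1: flows [0->3,0->4,1->4,2->3] -> levels [10 5 8 9 3]
Step 2: flows [0->3,0->4,1->4,3->2] -> levels [8 4 9 9 5]
Step 3: flows [3->0,0->4,4->1,2=3] -> levels [8 5 9 8 5]
Step 4: flows [0=3,0->4,1=4,2->3] -> levels [7 5 8 9 6]
Step 5: flows [3->0,0->4,4->1,3->2] -> levels [7 6 9 7 6]
Step 6: flows [0=3,0->4,1=4,2->3] -> levels [6 6 8 8 7]
Step 7: flows [3->0,4->0,4->1,2=3] -> levels [8 7 8 7 5]
Step 8: flows [0->3,0->4,1->4,2->3] -> levels [6 6 7 9 7]
Step 9: flows [3->0,4->0,4->1,3->2] -> levels [8 7 8 7 5]
  -> period-2 cycle: step 9 state = step 7 state; never stabilizes
  -> state at step 30: (30-7) mod 2 = 1, same as step 8 -> [6 6 7 9 7]

Answer: 6 6 7 9 7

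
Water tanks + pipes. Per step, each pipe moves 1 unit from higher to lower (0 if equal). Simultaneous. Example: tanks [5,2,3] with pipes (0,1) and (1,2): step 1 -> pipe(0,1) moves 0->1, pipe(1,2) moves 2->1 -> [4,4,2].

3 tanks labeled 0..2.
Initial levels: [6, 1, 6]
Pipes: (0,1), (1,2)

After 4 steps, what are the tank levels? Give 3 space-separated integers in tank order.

Answer: 4 5 4

Derivation:
Step 1: flows [0->1,2->1] -> levels [5 3 5]
Step 2: flows [0->1,2->1] -> levels [4 5 4]
Step 3: flows [1->0,1->2] -> levels [5 3 5]
  -> period-2 cycle: step 3 state = step 1 state
  -> state at step 4: (4-1) mod 2 = 1, same as step 2 -> [4 5 4]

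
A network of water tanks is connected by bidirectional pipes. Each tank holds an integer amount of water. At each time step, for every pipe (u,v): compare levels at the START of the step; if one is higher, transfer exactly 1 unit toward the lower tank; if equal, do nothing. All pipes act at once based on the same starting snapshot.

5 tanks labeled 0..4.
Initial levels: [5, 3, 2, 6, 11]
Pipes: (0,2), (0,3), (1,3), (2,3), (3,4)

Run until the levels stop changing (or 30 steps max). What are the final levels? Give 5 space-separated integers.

Answer: 4 4 4 8 7

Derivation:
Step 1: flows [0->2,3->0,3->1,3->2,4->3] -> levels [5 4 4 4 10]
Step 2: flows [0->2,0->3,1=3,2=3,4->3] -> levels [3 4 5 6 9]
Step 3: flows [2->0,3->0,3->1,3->2,4->3] -> levels [5 5 5 4 8]
Step 4: flows [0=2,0->3,1->3,2->3,4->3] -> levels [4 4 4 8 7]
Step 5: flows [0=2,3->0,3->1,3->2,3->4] -> levels [5 5 5 4 8]
  -> period-2 cycle: step 5 state = step 3 state; never stabilizes
  -> state at step 30: (30-3) mod 2 = 1, same as step 4 -> [4 4 4 8 7]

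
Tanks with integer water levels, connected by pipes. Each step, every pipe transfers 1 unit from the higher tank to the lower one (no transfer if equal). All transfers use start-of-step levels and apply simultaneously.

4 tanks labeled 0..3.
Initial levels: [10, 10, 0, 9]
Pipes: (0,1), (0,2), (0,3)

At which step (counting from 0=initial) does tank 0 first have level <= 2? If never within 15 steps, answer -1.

Answer: -1

Derivation:
Step 1: flows [0=1,0->2,0->3] -> levels [8 10 1 10]
Step 2: flows [1->0,0->2,3->0] -> levels [9 9 2 9]
Step 3: flows [0=1,0->2,0=3] -> levels [8 9 3 9]
Step 4: flows [1->0,0->2,3->0] -> levels [9 8 4 8]
Step 5: flows [0->1,0->2,0->3] -> levels [6 9 5 9]
Step 6: flows [1->0,0->2,3->0] -> levels [7 8 6 8]
Step 7: flows [1->0,0->2,3->0] -> levels [8 7 7 7]
Step 8: flows [0->1,0->2,0->3] -> levels [5 8 8 8]
Step 9: flows [1->0,2->0,3->0] -> levels [8 7 7 7]
  -> period-2 cycle (repeats step 7); tank 0 never drops to <=2
Tank 0 never reaches <=2 within 15 steps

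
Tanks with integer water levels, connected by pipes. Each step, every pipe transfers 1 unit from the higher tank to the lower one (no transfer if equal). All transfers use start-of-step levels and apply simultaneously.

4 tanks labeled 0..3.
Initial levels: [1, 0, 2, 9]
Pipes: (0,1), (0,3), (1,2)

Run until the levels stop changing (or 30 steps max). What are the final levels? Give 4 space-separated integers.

Answer: 4 2 3 3

Derivation:
Step 1: flows [0->1,3->0,2->1] -> levels [1 2 1 8]
Step 2: flows [1->0,3->0,1->2] -> levels [3 0 2 7]
Step 3: flows [0->1,3->0,2->1] -> levels [3 2 1 6]
Step 4: flows [0->1,3->0,1->2] -> levels [3 2 2 5]
Step 5: flows [0->1,3->0,1=2] -> levels [3 3 2 4]
Step 6: flows [0=1,3->0,1->2] -> levels [4 2 3 3]
Step 7: flows [0->1,0->3,2->1] -> levels [2 4 2 4]
Step 8: flows [1->0,3->0,1->2] -> levels [4 2 3 3]
  -> period-2 cycle: step 8 state = step 6 state; never stabilizes
  -> state at step 30: (30-6) mod 2 = 0, same as step 6 -> [4 2 3 3]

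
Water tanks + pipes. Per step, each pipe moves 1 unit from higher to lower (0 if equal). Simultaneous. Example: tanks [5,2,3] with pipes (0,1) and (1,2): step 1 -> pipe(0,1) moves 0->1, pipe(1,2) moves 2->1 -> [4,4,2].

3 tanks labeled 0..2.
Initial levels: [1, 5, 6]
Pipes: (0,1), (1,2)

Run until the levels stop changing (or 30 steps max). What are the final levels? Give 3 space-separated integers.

Step 1: flows [1->0,2->1] -> levels [2 5 5]
Step 2: flows [1->0,1=2] -> levels [3 4 5]
Step 3: flows [1->0,2->1] -> levels [4 4 4]
Step 4: flows [0=1,1=2] -> levels [4 4 4]
  -> stable (no change)

Answer: 4 4 4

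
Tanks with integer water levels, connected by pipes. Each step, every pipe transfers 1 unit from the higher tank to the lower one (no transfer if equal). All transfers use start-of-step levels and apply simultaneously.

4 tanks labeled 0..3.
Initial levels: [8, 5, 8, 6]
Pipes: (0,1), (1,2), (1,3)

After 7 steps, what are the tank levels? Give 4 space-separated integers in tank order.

Answer: 7 8 7 5

Derivation:
Step 1: flows [0->1,2->1,3->1] -> levels [7 8 7 5]
Step 2: flows [1->0,1->2,1->3] -> levels [8 5 8 6]
  -> period-2 cycle: step 2 state = step 0 state
  -> state at step 7: (7-0) mod 2 = 1, same as step 1 -> [7 8 7 5]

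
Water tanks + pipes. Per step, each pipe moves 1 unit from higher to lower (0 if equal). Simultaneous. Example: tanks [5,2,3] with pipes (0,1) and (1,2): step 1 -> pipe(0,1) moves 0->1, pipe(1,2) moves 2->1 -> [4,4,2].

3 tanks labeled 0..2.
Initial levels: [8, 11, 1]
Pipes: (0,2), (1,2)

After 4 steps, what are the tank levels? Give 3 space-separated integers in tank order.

Step 1: flows [0->2,1->2] -> levels [7 10 3]
Step 2: flows [0->2,1->2] -> levels [6 9 5]
Step 3: flows [0->2,1->2] -> levels [5 8 7]
Step 4: flows [2->0,1->2] -> levels [6 7 7]

Answer: 6 7 7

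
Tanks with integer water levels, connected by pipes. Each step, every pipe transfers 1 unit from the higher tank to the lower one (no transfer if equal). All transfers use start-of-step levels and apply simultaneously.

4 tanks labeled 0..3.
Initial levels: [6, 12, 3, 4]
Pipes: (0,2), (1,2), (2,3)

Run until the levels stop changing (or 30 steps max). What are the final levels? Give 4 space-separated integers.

Step 1: flows [0->2,1->2,3->2] -> levels [5 11 6 3]
Step 2: flows [2->0,1->2,2->3] -> levels [6 10 5 4]
Step 3: flows [0->2,1->2,2->3] -> levels [5 9 6 5]
Step 4: flows [2->0,1->2,2->3] -> levels [6 8 5 6]
Step 5: flows [0->2,1->2,3->2] -> levels [5 7 8 5]
Step 6: flows [2->0,2->1,2->3] -> levels [6 8 5 6]
  -> period-2 cycle: step 6 state = step 4 state; never stabilizes
  -> state at step 30: (30-4) mod 2 = 0, same as step 4 -> [6 8 5 6]

Answer: 6 8 5 6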